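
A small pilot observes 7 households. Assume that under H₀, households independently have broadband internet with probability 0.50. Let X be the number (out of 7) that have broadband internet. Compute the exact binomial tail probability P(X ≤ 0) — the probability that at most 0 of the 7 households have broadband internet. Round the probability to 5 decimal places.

P = 0.00781

X ~ Binomial(n=7, p=0.50).
P(X ≤ 0) = C(7,0)·0.50^0·0.50^7.
= 0.007812 = 0.00781.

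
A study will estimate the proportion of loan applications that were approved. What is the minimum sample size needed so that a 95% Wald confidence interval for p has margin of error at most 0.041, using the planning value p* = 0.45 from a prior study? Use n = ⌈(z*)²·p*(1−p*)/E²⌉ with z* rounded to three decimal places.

n = 566

For 95% confidence, z* = 1.960.
p*(1−p*) = 0.45·0.55 = 0.2475.
(z*)²·p*(1−p*)/E² = 3.841600·0.2475/0.001681 = 565.613.
⌈565.613⌉ = 566.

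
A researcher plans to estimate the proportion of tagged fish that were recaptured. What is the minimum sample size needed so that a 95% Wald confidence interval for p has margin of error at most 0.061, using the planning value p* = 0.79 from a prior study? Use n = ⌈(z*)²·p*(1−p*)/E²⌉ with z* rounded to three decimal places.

z* = 1.960 at the 95% level.
p*(1−p*) = 0.1659.
(z*)²·p*(1−p*)/E² = 3.841600·0.1659/0.003721 = 171.277.
⌈171.277⌉ = 172.

n = 172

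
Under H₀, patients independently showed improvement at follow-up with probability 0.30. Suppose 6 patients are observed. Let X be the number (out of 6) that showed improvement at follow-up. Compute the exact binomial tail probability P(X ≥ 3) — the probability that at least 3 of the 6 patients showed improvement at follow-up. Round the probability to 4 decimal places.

P = 0.2557

X is binomial with n = 6 and p = 0.30.
P(X ≥ 3) = C(6,3)·0.30^3·0.70^3 + C(6,4)·0.30^4·0.70^2 + C(6,5)·0.30^5·0.70^1 + C(6,6)·0.30^6·0.70^0.
= 0.185220 + 0.059535 + 0.010206 + 0.000729 = 0.2557.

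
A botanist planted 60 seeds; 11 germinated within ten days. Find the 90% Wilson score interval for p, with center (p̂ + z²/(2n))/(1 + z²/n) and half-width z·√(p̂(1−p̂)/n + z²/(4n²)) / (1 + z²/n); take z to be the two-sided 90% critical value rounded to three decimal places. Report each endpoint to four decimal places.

(0.1155, 0.2785)

Here p̂ = 11/60 = 0.18333 and z = 1.645 (z² = 2.706025).
Denominator 1 + z²/n = 1 + 2.706025/60 = 1.045100.
Adjusted center: (0.18333 + z²/(2n))/1.045100 = 0.19700.
Radicand: p̂(1−p̂)/n + z²/(4n²) = 0.002495370 + 0.000187918 = 0.002683288.
Half-width = z·√(radicand)/denom = 1.645·0.051800/1.045100 = 0.08153.
So the interval runs from 0.1155 to 0.2785.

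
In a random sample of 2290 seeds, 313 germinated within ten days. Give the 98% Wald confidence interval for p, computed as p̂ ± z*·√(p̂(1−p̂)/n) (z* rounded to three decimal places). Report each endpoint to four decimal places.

(0.1200, 0.1534)

Sample proportion p̂ = 313/2290 = 0.13668.
SE = √(p̂(1−p̂)/n) = √(0.117999/2290) = 0.007178.
z* = 2.326 at the 98% level.
Margin = 2.326·0.007178 = 0.01670.
Interval: 0.13668 ± 0.01670 → (0.1200, 0.1534).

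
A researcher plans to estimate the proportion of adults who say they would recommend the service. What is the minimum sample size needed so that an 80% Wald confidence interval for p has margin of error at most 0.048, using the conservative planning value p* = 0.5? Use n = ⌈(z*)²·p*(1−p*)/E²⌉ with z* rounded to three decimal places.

n = 179

z* = 1.282 at the 80% level.
p*(1−p*) = 0.2500.
Required n before rounding: 1.643524 × 0.2500 / 0.048² = 178.334.
⌈178.334⌉ = 179.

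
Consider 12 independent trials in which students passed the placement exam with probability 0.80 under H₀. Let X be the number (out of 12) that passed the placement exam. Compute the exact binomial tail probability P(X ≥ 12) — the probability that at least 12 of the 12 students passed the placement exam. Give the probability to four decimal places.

P = 0.0687

X ~ Binomial(n=12, p=0.80).
P(X ≥ 12) = C(12,12)·0.80^12·0.20^0.
= 0.068719 = 0.0687.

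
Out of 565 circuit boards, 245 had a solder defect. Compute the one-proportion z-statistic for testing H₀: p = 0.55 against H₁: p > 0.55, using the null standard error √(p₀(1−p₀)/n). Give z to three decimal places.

z = -5.560

The sample proportion is 245/565 = 0.43363.
Null standard error: √(0.55·0.45/565) = √0.000438053 = 0.020930.
z = (p̂ − p₀)/SE = (0.43363 − 0.55)/0.020930 = -5.560.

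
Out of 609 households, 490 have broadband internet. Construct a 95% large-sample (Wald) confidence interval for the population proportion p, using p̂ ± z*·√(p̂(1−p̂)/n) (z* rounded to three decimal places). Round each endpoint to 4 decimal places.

Sample proportion p̂ = 490/609 = 0.80460.
SE(p̂) = √(0.80460·0.19540/609) = 0.016067.
z* = 1.960 at the 95% level.
Margin = 1.960·0.016067 = 0.03149.
Interval: 0.80460 ± 0.03149 → (0.7731, 0.8361).

(0.7731, 0.8361)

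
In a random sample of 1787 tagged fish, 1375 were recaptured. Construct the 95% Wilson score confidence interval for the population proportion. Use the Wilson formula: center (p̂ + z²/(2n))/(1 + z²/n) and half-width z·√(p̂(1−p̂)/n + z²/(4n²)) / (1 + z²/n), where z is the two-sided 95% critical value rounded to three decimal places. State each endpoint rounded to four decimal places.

(0.7494, 0.7884)

p̂ = 1375/1787 = 0.76945; z = 1.960, so z² = 3.841600.
Denominator 1 + z²/n = 1 + 3.841600/1787 = 1.002150.
Adjusted center: (0.76945 + z²/(2n))/1.002150 = 0.76887.
Radicand: p̂(1−p̂)/n + z²/(4n²) = 0.000099272 + 0.000000301 = 0.000099573.
Half-width = z·√(radicand)/denom = 1.960·0.009979/1.002150 = 0.01952.
CI: 0.76887 ± 0.01952 = (0.7494, 0.7884).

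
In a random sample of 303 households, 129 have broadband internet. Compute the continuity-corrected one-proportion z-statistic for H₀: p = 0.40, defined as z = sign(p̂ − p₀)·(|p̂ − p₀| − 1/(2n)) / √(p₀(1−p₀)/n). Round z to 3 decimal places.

z = 0.856

p̂ = 129/303 = 0.42574. p̂ − p₀ = 0.025743.
Continuity correction 1/(2n) = 1/606 = 0.001650.
Corrected numerator: |0.025743| − 0.001650 = 0.024093.
SE₀ = √(0.40·0.60/303) = 0.028144.
z = +0.024093/0.028144 = 0.856.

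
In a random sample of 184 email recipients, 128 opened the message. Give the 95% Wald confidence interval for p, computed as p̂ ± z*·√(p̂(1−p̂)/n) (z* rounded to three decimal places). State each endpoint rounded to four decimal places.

Sample proportion p̂ = 128/184 = 0.69565.
SE(p̂) = √(0.69565·0.30435/184) = 0.033921.
z* = 1.960 at the 95% level.
Margin of error: 1.960 × 0.033921 = 0.06649.
So the interval runs from 0.6292 to 0.7621.

(0.6292, 0.7621)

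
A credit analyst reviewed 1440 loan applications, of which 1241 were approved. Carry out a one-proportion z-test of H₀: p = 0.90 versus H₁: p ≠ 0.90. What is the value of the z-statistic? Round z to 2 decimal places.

z = -4.83

The sample proportion is 1241/1440 = 0.86181.
SE₀ = √(0.90·0.10/1440) = 0.007906.
z = (0.86181 − 0.90)/0.007906 = -0.03819/0.007906 = -4.83.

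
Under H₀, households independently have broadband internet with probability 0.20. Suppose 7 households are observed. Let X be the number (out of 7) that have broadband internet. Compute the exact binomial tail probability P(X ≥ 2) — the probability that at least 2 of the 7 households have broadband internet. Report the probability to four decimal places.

P = 0.4233

X ~ Binomial(n=7, p=0.20).
P(X ≥ 2) = Σ_{j=2}^{7} C(7,j)·0.20^j·0.80^{7−j}.
= 0.275251 + 0.114688 + 0.028672 + 0.004301 + 0.000358 + 0.000013 = 0.4233.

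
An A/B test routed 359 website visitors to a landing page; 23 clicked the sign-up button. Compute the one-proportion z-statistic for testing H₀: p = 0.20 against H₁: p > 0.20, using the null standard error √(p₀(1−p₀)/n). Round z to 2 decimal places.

z = -6.44

With x = 23 successes in n = 359, p̂ = 0.06407.
Under H₀, SE = √(p₀(1−p₀)/n) = √(0.20·0.80/359) = √0.000445682 = 0.021111.
z = (0.06407 − 0.20)/0.021111 = -0.13593/0.021111 = -6.44.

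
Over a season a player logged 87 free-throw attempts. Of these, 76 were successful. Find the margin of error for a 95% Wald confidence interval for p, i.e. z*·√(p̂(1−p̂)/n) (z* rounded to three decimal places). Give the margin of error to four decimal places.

Sample proportion p̂ = 76/87 = 0.87356.
SE(p̂) = √(0.87356·0.12644/87) = 0.035631.
For 95% confidence, z* = 1.960.
So ME = 0.0698.

ME = 0.0698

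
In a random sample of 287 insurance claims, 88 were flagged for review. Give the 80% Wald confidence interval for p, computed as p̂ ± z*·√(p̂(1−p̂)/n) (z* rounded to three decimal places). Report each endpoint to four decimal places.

Sample proportion p̂ = 88/287 = 0.30662.
SE = √(p̂(1−p̂)/n) = √(0.212604/287) = 0.027217.
For 80% confidence, z* = 1.282.
Margin of error: 1.282 × 0.027217 = 0.03489.
So the interval runs from 0.2717 to 0.3415.

(0.2717, 0.3415)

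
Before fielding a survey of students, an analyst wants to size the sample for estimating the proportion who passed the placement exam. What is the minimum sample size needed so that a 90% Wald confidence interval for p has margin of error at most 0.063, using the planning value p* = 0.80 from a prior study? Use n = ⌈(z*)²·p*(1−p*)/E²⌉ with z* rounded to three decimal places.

n = 110

z* = 1.645 at the 90% level.
p*(1−p*) = 0.80·0.20 = 0.1600.
(z*)²·p*(1−p*)/E² = 2.706025·0.1600/0.003969 = 109.086.
⌈109.086⌉ = 110.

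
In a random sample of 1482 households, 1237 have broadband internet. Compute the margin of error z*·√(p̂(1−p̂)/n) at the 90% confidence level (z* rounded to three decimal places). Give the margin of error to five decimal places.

Sample proportion p̂ = 1237/1482 = 0.83468.
SE(p̂) = √(0.83468·0.16532/1482) = 0.009649.
The 90% critical value is z* = 1.645.
ME = 1.645·0.009649 = 0.01587.

ME = 0.01587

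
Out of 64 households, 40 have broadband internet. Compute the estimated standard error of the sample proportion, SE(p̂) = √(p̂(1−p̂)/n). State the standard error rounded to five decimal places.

SE = 0.06052

p̂ = 40/64 = 0.62500.
p̂(1−p̂) = 0.234375.
Dividing by n and taking the root: √0.003662109 = 0.06052.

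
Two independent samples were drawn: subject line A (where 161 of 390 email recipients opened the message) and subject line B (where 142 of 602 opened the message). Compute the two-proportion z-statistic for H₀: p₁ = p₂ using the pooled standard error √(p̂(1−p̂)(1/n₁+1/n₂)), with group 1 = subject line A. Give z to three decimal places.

z = 5.910

Sample proportions: p̂₁ = 161/390 = 0.41282 and p̂₂ = 142/602 = 0.23588.
Pooled p̂ = (161+142)/(390+602) = 303/992 = 0.30544.
SE = √[p̂(1−p̂)(1/n₁+1/n₂)] = √[0.30544·0.69456·(1/390+1/602)] ≈ 0.029939.
z = 0.17694/0.029939 = 5.910.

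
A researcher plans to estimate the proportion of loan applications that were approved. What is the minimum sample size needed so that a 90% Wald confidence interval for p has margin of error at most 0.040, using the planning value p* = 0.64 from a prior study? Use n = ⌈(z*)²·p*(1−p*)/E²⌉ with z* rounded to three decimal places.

For 90% confidence, z* = 1.645.
p*(1−p*) = 0.64·0.36 = 0.2304.
(z*)²·p*(1−p*)/E² = 2.706025·0.2304/0.001600 = 389.668.
Rounding up, n = 390.

n = 390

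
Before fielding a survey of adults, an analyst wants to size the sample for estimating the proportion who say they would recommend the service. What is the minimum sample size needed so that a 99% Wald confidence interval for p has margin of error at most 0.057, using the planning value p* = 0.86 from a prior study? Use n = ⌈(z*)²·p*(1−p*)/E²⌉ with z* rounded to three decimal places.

n = 246

z* = 2.576 at the 99% level.
p*(1−p*) = 0.1204.
(z*)²·p*(1−p*)/E² = 6.635776·0.1204/0.003249 = 245.906.
Rounding up, n = 246.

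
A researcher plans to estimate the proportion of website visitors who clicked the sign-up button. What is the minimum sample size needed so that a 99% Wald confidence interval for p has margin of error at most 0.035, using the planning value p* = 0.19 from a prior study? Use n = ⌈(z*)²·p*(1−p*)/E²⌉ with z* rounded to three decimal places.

The 99% critical value is z* = 2.576.
p*(1−p*) = 0.1539.
Required n before rounding: 6.635776 × 0.1539 / 0.035² = 833.670.
⌈833.670⌉ = 834.

n = 834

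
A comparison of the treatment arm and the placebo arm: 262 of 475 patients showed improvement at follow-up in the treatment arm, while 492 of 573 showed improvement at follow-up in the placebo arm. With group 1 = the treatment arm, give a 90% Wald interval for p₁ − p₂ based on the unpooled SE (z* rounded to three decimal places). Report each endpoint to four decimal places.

(-0.3516, -0.2625)

p̂₁ = 0.55158, p̂₂ = 0.85864, so the observed difference is -0.30706.
Unpooled SE = √(p̂₁(1−p̂₁)/n₁ + p̂₂(1−p̂₂)/n₂) = √(0.000520715 + 0.000211829) = 0.027066.
For 90% confidence, z* = 1.645. Margin = 1.645·0.027066 = 0.04452.
CI: -0.30706 ± 0.04452 = (-0.3516, -0.2625).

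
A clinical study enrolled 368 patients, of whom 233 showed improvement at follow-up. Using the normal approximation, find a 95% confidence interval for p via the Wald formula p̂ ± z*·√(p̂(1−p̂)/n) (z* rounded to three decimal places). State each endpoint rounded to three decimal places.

(0.584, 0.682)

With x = 233 successes in n = 368, p̂ = 0.63315.
Standard error of p̂: √(0.232270/368) = √0.000631170 = 0.025123.
z* = 1.960 at the 95% level.
Margin of error: 1.960 × 0.025123 = 0.04924.
Interval: 0.63315 ± 0.04924 → (0.584, 0.682).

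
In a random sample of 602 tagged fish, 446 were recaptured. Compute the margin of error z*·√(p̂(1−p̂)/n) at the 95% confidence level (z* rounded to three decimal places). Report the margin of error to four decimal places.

ME = 0.0350

The sample proportion is 446/602 = 0.74086.
Standard error of p̂: √(0.191985/602) = √0.000318911 = 0.017858.
For 95% confidence, z* = 1.960.
ME = 1.960·0.017858 = 0.0350.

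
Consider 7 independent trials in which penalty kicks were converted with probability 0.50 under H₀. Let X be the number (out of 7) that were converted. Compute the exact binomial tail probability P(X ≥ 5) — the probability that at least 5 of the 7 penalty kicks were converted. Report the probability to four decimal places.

P = 0.2266

X ~ Binomial(n=7, p=0.50).
P(X ≥ 5) = C(7,5)·0.50^5·0.50^2 + C(7,6)·0.50^6·0.50^1 + C(7,7)·0.50^7·0.50^0.
= 0.164062 + 0.054688 + 0.007812 = 0.2266.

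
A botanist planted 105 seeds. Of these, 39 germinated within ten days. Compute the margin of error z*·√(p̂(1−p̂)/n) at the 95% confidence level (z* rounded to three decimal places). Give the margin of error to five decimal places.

p̂ = 39/105 = 0.37143.
SE(p̂) = √(0.37143·0.62857/105) = 0.047154.
The 95% critical value is z* = 1.960.
Margin of error = z*·SE = 1.960 × 0.047154 = 0.09242.

ME = 0.09242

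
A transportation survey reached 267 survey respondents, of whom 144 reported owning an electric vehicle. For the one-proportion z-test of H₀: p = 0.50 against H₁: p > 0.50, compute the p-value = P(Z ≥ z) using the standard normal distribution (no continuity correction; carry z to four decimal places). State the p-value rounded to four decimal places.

Sample proportion p̂ = 144/267 = 0.53933.
SE₀ = √(0.50·0.50/267) = 0.030600.
z = (p̂ − p₀)/SE = (144/267 − 0.50)/0.030600 ≈ 1.2852.
From the standard normal, P(Z ≥ z) = 0.0994.

p-value = 0.0994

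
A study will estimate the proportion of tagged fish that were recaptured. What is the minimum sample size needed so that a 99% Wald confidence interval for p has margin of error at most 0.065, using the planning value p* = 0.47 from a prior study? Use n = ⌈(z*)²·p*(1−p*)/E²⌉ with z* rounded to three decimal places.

The 99% critical value is z* = 2.576.
p*(1−p*) = 0.47·0.53 = 0.2491.
(z*)²·p*(1−p*)/E² = 6.635776·0.2491/0.004225 = 391.236.
Rounding up, n = 392.

n = 392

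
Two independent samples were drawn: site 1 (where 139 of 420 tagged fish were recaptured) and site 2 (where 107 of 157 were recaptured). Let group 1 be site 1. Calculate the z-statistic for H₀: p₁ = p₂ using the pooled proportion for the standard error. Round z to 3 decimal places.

z = -7.578

p̂₁ = 139/420 = 0.33095, p̂₂ = 107/157 = 0.68153.
Pooling: p̂ = 246/577 = 0.42634.
SE = √[p̂(1−p̂)(1/n₁+1/n₂)] = √[0.42634·0.57366·(1/420+1/157)] ≈ 0.046261.
z = (p̂₁ − p̂₂)/SE = (0.33095 − 0.68153)/0.046261 = -0.35058/0.046261 = -7.578.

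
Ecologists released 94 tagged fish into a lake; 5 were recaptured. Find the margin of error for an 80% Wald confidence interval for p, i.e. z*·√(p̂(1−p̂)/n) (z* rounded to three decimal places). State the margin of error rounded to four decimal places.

ME = 0.0297

The sample proportion is 5/94 = 0.05319.
Standard error of p̂: √(0.050362/94) = √0.000535768 = 0.023147.
z* = 1.282 at the 80% level.
Margin of error = z*·SE = 1.282 × 0.023147 = 0.0297.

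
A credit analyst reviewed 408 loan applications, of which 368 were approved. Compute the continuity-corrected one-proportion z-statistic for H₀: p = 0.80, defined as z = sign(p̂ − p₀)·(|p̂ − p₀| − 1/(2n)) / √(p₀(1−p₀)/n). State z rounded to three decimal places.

With x = 368 successes in n = 408, p̂ = 0.90196. p̂ − p₀ = 0.101961.
1/(2n) = 0.001225.
Corrected numerator: |0.101961| − 0.001225 = 0.100736.
Null standard error: √(0.80·0.20/408) = √0.000392157 = 0.019803.
z = +0.100736/0.019803 = 5.087.

z = 5.087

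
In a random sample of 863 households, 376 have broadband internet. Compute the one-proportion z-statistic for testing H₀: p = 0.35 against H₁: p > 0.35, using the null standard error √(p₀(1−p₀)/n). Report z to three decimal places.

With x = 376 successes in n = 863, p̂ = 0.43569.
Under H₀, SE = √(p₀(1−p₀)/n) = √(0.35·0.65/863) = √0.000263615 = 0.016236.
z = (p̂ − p₀)/SE = (0.43569 − 0.35)/0.016236 = 5.278.

z = 5.278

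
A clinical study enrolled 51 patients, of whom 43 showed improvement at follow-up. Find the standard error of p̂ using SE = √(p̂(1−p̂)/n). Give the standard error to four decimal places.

The sample proportion is 43/51 = 0.84314.
p̂(1−p̂) = 0.132255.
SE = √(0.132255/51) = 0.0509.

SE = 0.0509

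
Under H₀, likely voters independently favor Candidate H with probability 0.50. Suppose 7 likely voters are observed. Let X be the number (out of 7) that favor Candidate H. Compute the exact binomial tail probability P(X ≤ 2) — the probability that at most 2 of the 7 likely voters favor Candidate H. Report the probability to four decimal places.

X ~ Binomial(n=7, p=0.50).
P(X ≤ 2) = C(7,0)·0.50^0·0.50^7 + C(7,1)·0.50^1·0.50^6 + C(7,2)·0.50^2·0.50^5.
= 0.007812 + 0.054688 + 0.164062 = 0.2266.

P = 0.2266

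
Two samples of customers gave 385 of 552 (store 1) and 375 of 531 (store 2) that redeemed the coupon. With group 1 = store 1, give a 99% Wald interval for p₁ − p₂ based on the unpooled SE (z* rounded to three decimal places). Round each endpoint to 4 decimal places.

(-0.0804, 0.0629)

p̂₁ = 0.69746, p̂₂ = 0.70621, so the observed difference is -0.00875.
Unpooled SE = √(p̂₁(1−p̂₁)/n₁ + p̂₂(1−p̂₂)/n₂) = √(0.000382261 + 0.000390726) = 0.027803.
The 99% critical value is z* = 2.576. Margin of error = 0.07162.
Interval: -0.00875 ± 0.07162 → (-0.0804, 0.0629).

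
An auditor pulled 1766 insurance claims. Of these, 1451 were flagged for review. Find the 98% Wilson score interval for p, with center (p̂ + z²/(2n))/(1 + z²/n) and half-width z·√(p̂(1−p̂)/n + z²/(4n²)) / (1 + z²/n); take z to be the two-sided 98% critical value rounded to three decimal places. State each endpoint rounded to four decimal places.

(0.7995, 0.8418)

p̂ = 1451/1766 = 0.82163; z = 2.326, so z² = 5.410276.
1 + z²/n = 1.003064.
Adjusted center: (0.82163 + z²/(2n))/1.003064 = 0.82065.
Radicand: p̂(1−p̂)/n + z²/(4n²) = 0.000082986 + 0.000000434 = 0.000083420.
Half-width = 2.326·√0.000083420/1.003064 = 0.02118.
Interval: 0.82065 ± 0.02118 → (0.7995, 0.8418).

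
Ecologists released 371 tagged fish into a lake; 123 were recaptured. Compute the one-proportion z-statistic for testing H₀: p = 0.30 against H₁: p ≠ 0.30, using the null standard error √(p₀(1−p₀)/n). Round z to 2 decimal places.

z = 1.33

p̂ = 123/371 = 0.33154.
SE₀ = √(0.30·0.70/371) = 0.023792.
z = (0.33154 − 0.30)/0.023792 = 0.03154/0.023792 = 1.33.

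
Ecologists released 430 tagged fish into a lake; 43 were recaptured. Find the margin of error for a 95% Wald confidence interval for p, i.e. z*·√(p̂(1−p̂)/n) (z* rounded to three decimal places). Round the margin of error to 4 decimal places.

ME = 0.0284

With x = 43 successes in n = 430, p̂ = 0.10000.
Standard error of p̂: √(0.090000/430) = √0.000209302 = 0.014467.
z* = 1.960 at the 95% level.
So ME = 0.0284.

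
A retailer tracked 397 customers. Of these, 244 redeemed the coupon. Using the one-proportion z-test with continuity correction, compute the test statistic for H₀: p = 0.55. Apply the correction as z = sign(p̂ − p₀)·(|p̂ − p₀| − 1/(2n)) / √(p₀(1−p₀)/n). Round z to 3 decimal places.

z = 2.537

p̂ = 244/397 = 0.61461. p̂ − p₀ = 0.064610.
Continuity correction 1/(2n) = 1/794 = 0.001259.
Corrected numerator: |0.064610| − 0.001259 = 0.063351.
SE₀ = √(0.55·0.45/397) = 0.024968.
z = (+)0.063351/0.024968 = 2.537.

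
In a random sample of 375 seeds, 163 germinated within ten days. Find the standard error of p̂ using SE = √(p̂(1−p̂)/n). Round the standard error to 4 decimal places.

With x = 163 successes in n = 375, p̂ = 0.43467.
p̂(1−p̂) = 0.245732.
SE = √(0.245732/375) = 0.0256.

SE = 0.0256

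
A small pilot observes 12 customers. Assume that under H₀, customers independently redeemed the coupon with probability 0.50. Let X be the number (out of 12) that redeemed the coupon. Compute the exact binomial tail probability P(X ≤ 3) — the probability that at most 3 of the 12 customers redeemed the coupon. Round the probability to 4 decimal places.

X is binomial with n = 12 and p = 0.50.
P(X ≤ 3) = C(12,0)·0.50^0·0.50^12 + C(12,1)·0.50^1·0.50^11 + C(12,2)·0.50^2·0.50^10 + C(12,3)·0.50^3·0.50^9.
= 0.000244 + 0.002930 + 0.016113 + 0.053711 = 0.0730.

P = 0.0730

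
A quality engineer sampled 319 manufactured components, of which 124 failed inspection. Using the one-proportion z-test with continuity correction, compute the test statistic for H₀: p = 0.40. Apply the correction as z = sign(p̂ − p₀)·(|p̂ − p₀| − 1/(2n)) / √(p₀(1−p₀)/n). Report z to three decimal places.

With x = 124 successes in n = 319, p̂ = 0.38871. p̂ − p₀ = -0.011285.
1/(2n) = 0.001567.
Corrected numerator: |-0.011285| − 0.001567 = 0.009718.
Null standard error: √(0.40·0.60/319) = √0.000752351 = 0.027429.
z = −0.009718/0.027429 = -0.354.

z = -0.354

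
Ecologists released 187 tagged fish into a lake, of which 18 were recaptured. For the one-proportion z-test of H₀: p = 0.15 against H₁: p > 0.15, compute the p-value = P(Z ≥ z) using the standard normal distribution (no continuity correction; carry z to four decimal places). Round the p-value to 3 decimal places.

The sample proportion is 18/187 = 0.09626.
Null standard error: √(0.15·0.85/187) = √0.000681818 = 0.026112.
z = (p̂ − p₀)/SE = (18/187 − 0.15)/0.026112 ≈ -2.0582.
From the standard normal, P(Z ≥ z) = 0.980.

p-value = 0.980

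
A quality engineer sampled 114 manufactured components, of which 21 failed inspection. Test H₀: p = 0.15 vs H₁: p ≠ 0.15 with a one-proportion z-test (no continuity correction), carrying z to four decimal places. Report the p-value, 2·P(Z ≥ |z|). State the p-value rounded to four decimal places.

p-value = 0.3063

Sample proportion p̂ = 21/114 = 0.18421.
SE₀ = √(0.15·0.85/114) = 0.033443.
Test statistic (full precision, shown to 4 dp): z = (21/114 − 0.15)/SE₀ ≈ 1.0230.
From the standard normal, 2·P(Z ≥ |z|) = 0.3063.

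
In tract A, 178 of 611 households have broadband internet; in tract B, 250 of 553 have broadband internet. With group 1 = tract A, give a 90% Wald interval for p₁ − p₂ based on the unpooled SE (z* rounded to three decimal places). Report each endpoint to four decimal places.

(-0.2069, -0.1146)

p̂₁ = 178/611 = 0.29133, p̂₂ = 250/553 = 0.45208; p̂₁ − p̂₂ = -0.16075.
SE = √(0.000337897 + 0.000447927) = √0.000785824 = 0.028033.
z* = 1.645 at the 90% level. Margin of error = 0.04611.
Interval: -0.16075 ± 0.04611 → (-0.2069, -0.1146).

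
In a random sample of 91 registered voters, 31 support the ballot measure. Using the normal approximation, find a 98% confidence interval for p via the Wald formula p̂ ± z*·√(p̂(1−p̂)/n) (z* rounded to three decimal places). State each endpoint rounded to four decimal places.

(0.2251, 0.4562)

With x = 31 successes in n = 91, p̂ = 0.34066.
SE = √(p̂(1−p̂)/n) = √(0.224611/91) = 0.049681.
The 98% critical value is z* = 2.326.
Margin = 2.326·0.049681 = 0.11556.
Interval: 0.34066 ± 0.11556 → (0.2251, 0.4562).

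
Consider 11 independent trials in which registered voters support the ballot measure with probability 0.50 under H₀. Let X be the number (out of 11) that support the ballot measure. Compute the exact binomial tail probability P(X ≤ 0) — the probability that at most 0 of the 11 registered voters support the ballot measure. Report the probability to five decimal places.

P = 0.00049

X ~ Binomial(n=11, p=0.50).
P(X ≤ 0) = C(11,0)·0.50^0·0.50^11.
= 0.000488 = 0.00049.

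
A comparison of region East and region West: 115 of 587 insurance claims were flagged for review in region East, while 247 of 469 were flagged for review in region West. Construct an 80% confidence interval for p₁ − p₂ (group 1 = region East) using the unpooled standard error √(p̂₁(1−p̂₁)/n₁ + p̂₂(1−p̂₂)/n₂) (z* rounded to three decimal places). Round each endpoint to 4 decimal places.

p̂₁ = 0.19591, p̂₂ = 0.52665, so the observed difference is -0.33074.
SE = √(0.000268365 + 0.000531534) = √0.000799899 = 0.028282.
For 80% confidence, z* = 1.282. Margin of error = 0.03626.
So the interval runs from -0.3670 to -0.2945.

(-0.3670, -0.2945)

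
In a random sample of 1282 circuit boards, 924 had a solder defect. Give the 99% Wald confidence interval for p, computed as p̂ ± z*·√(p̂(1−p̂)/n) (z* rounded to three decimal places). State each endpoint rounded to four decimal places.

The sample proportion is 924/1282 = 0.72075.
Standard error of p̂: √(0.201270/1282) = √0.000156997 = 0.012530.
The 99% critical value is z* = 2.576.
Margin = 2.576·0.012530 = 0.03228.
Interval: 0.72075 ± 0.03228 → (0.6885, 0.7530).

(0.6885, 0.7530)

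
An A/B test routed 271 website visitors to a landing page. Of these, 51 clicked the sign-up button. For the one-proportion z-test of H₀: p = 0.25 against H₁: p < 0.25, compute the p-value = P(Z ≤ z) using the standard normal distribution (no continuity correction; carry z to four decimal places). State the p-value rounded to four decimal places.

p-value = 0.0094

p̂ = 51/271 = 0.18819.
Under H₀, SE = √(p₀(1−p₀)/n) = √(0.25·0.75/271) = √0.000691882 = 0.026304.
Test statistic (full precision, shown to 4 dp): z = (51/271 − 0.25)/SE₀ ≈ -2.3498.
p-value = P(Z ≤ z) with z = -2.3498 → 0.0094.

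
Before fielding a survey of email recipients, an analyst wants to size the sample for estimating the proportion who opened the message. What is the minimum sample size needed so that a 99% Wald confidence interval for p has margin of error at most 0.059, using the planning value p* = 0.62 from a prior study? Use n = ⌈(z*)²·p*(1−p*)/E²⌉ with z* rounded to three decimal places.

n = 450

For 99% confidence, z* = 2.576.
p*(1−p*) = 0.2356.
Required n before rounding: 6.635776 × 0.2356 / 0.059² = 449.121.
⌈449.121⌉ = 450.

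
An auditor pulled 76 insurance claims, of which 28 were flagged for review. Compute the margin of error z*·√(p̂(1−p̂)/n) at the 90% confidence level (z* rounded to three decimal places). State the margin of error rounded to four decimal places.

ME = 0.0910

The sample proportion is 28/76 = 0.36842.
SE(p̂) = √(0.36842·0.63158/76) = 0.055332.
z* = 1.645 at the 90% level.
ME = 1.645·0.055332 = 0.0910.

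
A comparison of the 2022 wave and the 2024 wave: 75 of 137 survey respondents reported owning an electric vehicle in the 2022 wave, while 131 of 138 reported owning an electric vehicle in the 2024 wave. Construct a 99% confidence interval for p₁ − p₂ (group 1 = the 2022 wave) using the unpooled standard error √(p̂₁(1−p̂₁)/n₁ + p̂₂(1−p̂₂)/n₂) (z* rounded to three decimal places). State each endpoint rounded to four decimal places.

(-0.5215, -0.2822)

p̂₁ = 0.54745, p̂₂ = 0.94928, so the observed difference is -0.40183.
Unpooled SE = √(p̂₁(1−p̂₁)/n₁ + p̂₂(1−p̂₂)/n₂) = √(0.001808386 + 0.000348925) = 0.046447.
For 99% confidence, z* = 2.576. Margin = 2.576·0.046447 = 0.11965.
So the interval runs from -0.5215 to -0.2822.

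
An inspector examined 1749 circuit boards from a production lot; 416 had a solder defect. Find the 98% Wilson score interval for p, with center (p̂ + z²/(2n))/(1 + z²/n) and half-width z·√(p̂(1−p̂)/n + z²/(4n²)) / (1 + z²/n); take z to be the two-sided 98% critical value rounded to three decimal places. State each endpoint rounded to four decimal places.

(0.2150, 0.2623)

Here p̂ = 416/1749 = 0.23785 and z = 2.326 (z² = 5.410276).
1 + z²/n = 1.003093.
Center = (0.23785 + 0.001547)/1.003093 = 0.23866.
Radicand: p̂(1−p̂)/n + z²/(4n²) = 0.000103646 + 0.000000442 = 0.000104088.
Half-width = 2.326·√0.000104088/1.003093 = 0.02366.
So the interval runs from 0.2150 to 0.2623.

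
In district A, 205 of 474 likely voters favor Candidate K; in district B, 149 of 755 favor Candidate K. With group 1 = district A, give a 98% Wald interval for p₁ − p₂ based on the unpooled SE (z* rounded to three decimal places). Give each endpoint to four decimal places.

p̂₁ = 205/474 = 0.43249, p̂₂ = 149/755 = 0.19735; p̂₁ − p̂₂ = 0.23514.
Unpooled SE = √(p̂₁(1−p̂₁)/n₁ + p̂₂(1−p̂₂)/n₂) = √(0.000517811 + 0.000209806) = 0.026974.
z* = 2.326 at the 98% level. Margin of error = 0.06274.
CI: 0.23514 ± 0.06274 = (0.1724, 0.2979).

(0.1724, 0.2979)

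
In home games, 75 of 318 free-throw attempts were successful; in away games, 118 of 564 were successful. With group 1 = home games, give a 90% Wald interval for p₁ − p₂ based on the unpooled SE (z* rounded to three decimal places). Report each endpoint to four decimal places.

p̂₁ = 75/318 = 0.23585, p̂₂ = 118/564 = 0.20922; p̂₁ − p̂₂ = 0.02663.
Unpooled SE = √(p̂₁(1−p̂₁)/n₁ + p̂₂(1−p̂₂)/n₂) = √(0.000566743 + 0.000293346) = 0.029327.
For 90% confidence, z* = 1.645. Margin of error = 0.04824.
Interval: 0.02663 ± 0.04824 → (-0.0216, 0.0749).

(-0.0216, 0.0749)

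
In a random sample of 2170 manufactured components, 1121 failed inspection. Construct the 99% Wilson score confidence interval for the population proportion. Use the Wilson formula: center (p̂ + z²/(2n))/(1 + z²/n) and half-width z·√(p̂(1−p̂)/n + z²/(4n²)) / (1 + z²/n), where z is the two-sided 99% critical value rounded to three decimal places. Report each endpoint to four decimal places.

Here p̂ = 1121/2170 = 0.51659 and z = 2.576 (z² = 6.635776).
Denominator 1 + z²/n = 1 + 6.635776/2170 = 1.003058.
Center = (0.51659 + 0.001529)/1.003058 = 0.51654.
Radicand: p̂(1−p̂)/n + z²/(4n²) = 0.000115081 + 0.000000352 = 0.000115433.
Half-width = 2.576·√0.000115433/1.003058 = 0.02759.
So the interval runs from 0.4889 to 0.5441.

(0.4889, 0.5441)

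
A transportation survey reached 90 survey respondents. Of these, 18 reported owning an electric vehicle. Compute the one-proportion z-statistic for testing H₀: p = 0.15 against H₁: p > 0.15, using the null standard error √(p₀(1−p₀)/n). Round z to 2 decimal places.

z = 1.33

Sample proportion p̂ = 18/90 = 0.20000.
Null standard error: √(0.15·0.85/90) = √0.001416667 = 0.037639.
z = (p̂ − p₀)/SE = (0.20000 − 0.15)/0.037639 = 1.33.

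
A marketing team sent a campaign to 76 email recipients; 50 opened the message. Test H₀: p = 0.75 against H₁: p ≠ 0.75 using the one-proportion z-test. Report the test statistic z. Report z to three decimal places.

z = -1.854

Sample proportion p̂ = 50/76 = 0.65789.
Under H₀, SE = √(p₀(1−p₀)/n) = √(0.75·0.25/76) = √0.002467105 = 0.049670.
z = (p̂ − p₀)/SE = (0.65789 − 0.75)/0.049670 = -1.854.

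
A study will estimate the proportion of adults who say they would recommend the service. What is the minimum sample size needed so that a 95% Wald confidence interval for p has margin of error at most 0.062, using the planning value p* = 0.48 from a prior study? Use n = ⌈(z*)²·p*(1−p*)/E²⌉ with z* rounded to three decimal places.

z* = 1.960 at the 95% level.
p*(1−p*) = 0.2496.
Required n before rounding: 3.841600 × 0.2496 / 0.062² = 249.444.
⌈249.444⌉ = 250.

n = 250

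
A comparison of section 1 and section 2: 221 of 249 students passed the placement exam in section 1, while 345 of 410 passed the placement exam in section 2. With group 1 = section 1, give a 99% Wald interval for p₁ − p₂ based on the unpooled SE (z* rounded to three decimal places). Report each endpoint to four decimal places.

(-0.0233, 0.1155)

p̂₁ = 0.88755, p̂₂ = 0.84146, so the observed difference is 0.04609.
Unpooled SE = √(p̂₁(1−p̂₁)/n₁ + p̂₂(1−p̂₂)/n₂) = √(0.000400823 + 0.000325373) = 0.026948.
For 99% confidence, z* = 2.576. Margin of error = 0.06942.
So the interval runs from -0.0233 to 0.1155.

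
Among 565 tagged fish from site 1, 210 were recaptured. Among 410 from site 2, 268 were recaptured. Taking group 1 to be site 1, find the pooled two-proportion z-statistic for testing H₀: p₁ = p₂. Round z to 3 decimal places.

p̂₁ = 210/565 = 0.37168, p̂₂ = 268/410 = 0.65366.
Pooling: p̂ = 478/975 = 0.49026.
SE = √[p̂(1−p̂)(1/n₁+1/n₂)] = √[0.49026·0.50974·(1/565+1/410)] ≈ 0.032432.
z = (p̂₁ − p̂₂)/SE = (0.37168 − 0.65366)/0.032432 = -0.28198/0.032432 = -8.694.

z = -8.694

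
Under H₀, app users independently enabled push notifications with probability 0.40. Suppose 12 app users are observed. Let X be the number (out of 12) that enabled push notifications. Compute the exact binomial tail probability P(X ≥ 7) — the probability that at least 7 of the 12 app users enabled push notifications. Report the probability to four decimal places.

P = 0.1582

X is binomial with n = 12 and p = 0.40.
P(X ≥ 7) = Σ_{j=7}^{12} C(12,j)·0.40^j·0.60^{12−j}.
= 0.100902 + 0.042043 + 0.012457 + 0.002491 + 0.000302 + 0.000017 = 0.1582.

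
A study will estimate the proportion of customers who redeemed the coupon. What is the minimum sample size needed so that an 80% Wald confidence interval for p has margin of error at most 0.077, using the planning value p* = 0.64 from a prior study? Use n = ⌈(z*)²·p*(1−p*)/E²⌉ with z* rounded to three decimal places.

The 80% critical value is z* = 1.282.
p*(1−p*) = 0.2304.
Required n before rounding: 1.643524 × 0.2304 / 0.077² = 63.867.
Rounding up, n = 64.

n = 64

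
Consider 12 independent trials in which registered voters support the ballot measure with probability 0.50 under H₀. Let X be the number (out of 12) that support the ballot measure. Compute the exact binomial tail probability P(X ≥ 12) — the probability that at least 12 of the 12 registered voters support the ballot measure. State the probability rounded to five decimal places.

X is binomial with n = 12 and p = 0.50.
P(X ≥ 12) = C(12,12)·0.50^12·0.50^0.
= 0.000244 = 0.00024.

P = 0.00024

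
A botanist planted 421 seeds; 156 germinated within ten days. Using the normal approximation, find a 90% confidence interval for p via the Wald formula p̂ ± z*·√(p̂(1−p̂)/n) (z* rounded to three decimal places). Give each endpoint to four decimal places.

(0.3318, 0.4093)

The sample proportion is 156/421 = 0.37055.
SE = √(p̂(1−p̂)/n) = √(0.233242/421) = 0.023538.
For 90% confidence, z* = 1.645.
Margin of error: 1.645 × 0.023538 = 0.03872.
So the interval runs from 0.3318 to 0.4093.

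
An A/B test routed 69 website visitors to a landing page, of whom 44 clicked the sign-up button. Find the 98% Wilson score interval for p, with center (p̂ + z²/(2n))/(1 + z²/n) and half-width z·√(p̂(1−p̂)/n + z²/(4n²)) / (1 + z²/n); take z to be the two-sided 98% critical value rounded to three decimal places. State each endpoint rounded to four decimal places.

p̂ = 44/69 = 0.63768; z = 2.326, so z² = 5.410276.
1 + z²/n = 1.078410.
Center = (0.63768 + 0.039205)/1.078410 = 0.62767.
Radicand: p̂(1−p̂)/n + z²/(4n²) = 0.003348462 + 0.000284093 = 0.003632555.
Half-width = z·√(radicand)/denom = 2.326·0.060271/1.078410 = 0.13000.
Interval: 0.62767 ± 0.13000 → (0.4977, 0.7577).

(0.4977, 0.7577)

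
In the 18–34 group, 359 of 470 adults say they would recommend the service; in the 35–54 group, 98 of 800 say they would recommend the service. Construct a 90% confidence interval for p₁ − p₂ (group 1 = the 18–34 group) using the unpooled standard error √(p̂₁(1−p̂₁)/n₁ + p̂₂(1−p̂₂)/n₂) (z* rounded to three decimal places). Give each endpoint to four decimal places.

p̂₁ = 359/470 = 0.76383, p̂₂ = 98/800 = 0.12250; p̂₁ − p̂₂ = 0.64133.
SE = √(0.000383817 + 0.000134367) = √0.000518184 = 0.022764.
The 90% critical value is z* = 1.645. Margin of error = 0.03745.
So the interval runs from 0.6039 to 0.6788.

(0.6039, 0.6788)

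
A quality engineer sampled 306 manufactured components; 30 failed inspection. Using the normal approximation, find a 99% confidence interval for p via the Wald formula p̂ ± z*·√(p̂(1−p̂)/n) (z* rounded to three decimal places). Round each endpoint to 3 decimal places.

(0.054, 0.142)

The sample proportion is 30/306 = 0.09804.
SE = √(p̂(1−p̂)/n) = √(0.088428/306) = 0.016999.
The 99% critical value is z* = 2.576.
Margin = 2.576·0.016999 = 0.04379.
So the interval runs from 0.054 to 0.142.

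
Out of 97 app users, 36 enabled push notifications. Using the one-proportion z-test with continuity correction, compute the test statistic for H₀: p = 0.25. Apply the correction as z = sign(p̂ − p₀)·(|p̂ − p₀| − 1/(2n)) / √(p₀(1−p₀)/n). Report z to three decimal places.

z = 2.638

With x = 36 successes in n = 97, p̂ = 0.37113. p̂ − p₀ = 0.121134.
1/(2n) = 0.005155.
Corrected numerator: |0.121134| − 0.005155 = 0.115979.
Null standard error: √(0.25·0.75/97) = √0.001932990 = 0.043966.
z = (+)0.115979/0.043966 = 2.638.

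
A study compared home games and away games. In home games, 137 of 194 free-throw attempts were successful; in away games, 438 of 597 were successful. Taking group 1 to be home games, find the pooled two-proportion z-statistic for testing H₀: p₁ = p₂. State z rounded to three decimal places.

Sample proportions: p̂₁ = 137/194 = 0.70619 and p̂₂ = 438/597 = 0.73367.
Pooling: p̂ = 575/791 = 0.72693.
SE = √[p̂(1−p̂)(1/n₁+1/n₂)] = √[0.72693·0.27307·(1/194+1/597)] ≈ 0.036820.
z = -0.02748/0.036820 = -0.746.

z = -0.746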